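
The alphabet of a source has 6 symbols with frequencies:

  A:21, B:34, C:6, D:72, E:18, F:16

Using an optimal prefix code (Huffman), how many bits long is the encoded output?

379

Merge the two smallest weights repeatedly:
merge C(6) and F(16): 22
merge E(18) and A(21): 39
merge 22 and B(34): 56
merge 39 and 56: 95
merge D(72) and 95: 167
Each symbol's bit-cost is frequency × depth; summing gives 379 bits (equivalently 22 + 39 + 56 + 95 + 167).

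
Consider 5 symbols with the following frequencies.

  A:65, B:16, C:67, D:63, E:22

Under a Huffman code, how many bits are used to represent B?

3

Repeatedly merge the two smallest:
merge B(16) and E(22): 38
merge 38 and D(63): 101
merge A(65) and C(67): 132
merge 101 and 132: 233
B's leaf is at depth 3, giving a 3-bit codeword.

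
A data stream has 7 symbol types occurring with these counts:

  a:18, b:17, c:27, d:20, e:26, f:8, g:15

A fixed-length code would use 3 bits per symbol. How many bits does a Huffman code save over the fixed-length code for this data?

Fixed-length: 3 bits × 131 symbols = 393 bits.
Huffman merges:
combine f(8), g(15) → 23
combine b(17), a(18) → 35
combine d(20), 23 → 43
combine e(26), c(27) → 53
combine 35, 43 → 78
combine 53, 78 → 131
Huffman total = 23 + 35 + 43 + 53 + 78 + 131 = 363 bits.
Saving = 393 − 363 = 30 bits.

30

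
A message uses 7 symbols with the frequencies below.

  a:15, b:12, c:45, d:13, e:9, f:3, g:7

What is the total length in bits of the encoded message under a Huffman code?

251

Greedily combine the two least-frequent nodes:
combine f(3), g(7) → 10
combine e(9), 10 → 19
combine b(12), d(13) → 25
combine a(15), 19 → 34
combine 25, 34 → 59
combine c(45), 59 → 104
Total encoded bits = sum of merged weights = 10 + 19 + 25 + 34 + 59 + 104 = 251.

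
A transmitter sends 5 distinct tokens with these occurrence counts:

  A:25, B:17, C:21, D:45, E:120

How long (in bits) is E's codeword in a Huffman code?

1

Huffman merges, smallest pair first:
merge B(17) and C(21): 38
merge A(25) and 38: 63
merge D(45) and 63: 108
merge 108 and E(120): 228
E sits one level below the root: a 1-bit codeword.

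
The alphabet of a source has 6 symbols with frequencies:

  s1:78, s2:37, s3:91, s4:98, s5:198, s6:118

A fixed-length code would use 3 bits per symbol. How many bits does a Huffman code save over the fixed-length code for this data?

Fixed-length: 3 bits × 620 symbols = 1860 bits.
Huffman merges:
merge s2(37) and s1(78): 115
merge s3(91) and s4(98): 189
merge 115 and s6(118): 233
merge 189 and s5(198): 387
merge 233 and 387: 620
Huffman total = 115 + 189 + 233 + 387 + 620 = 1544 bits.
Saving = 1860 − 1544 = 316 bits.

316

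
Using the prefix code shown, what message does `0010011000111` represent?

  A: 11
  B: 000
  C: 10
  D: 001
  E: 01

DDCDA

Read left to right; each codeword is recognised as soon as it completes (prefix code):
  001→D | 001→D | 10→C | 001→D | 11→A
Decoded message: DDCDA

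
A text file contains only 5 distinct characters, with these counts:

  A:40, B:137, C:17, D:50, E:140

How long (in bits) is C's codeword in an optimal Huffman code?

4

Build the tree from the bottom:
combine C(17), A(40) → 57
combine D(50), 57 → 107
combine 107, B(137) → 244
combine E(140), 244 → 384
C sits 4 levels below the root, so its codeword is 4 bits.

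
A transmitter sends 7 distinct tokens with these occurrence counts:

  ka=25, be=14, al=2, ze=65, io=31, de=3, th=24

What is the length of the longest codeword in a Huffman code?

Merge the two lowest-weight nodes at each step:
merge al(2) and de(3): 5
merge 5 and be(14): 19
merge 19 and th(24): 43
merge ka(25) and io(31): 56
merge 43 and 56: 99
merge ze(65) and 99: 164
The first pair merged (al, de) ends up deepest, at depth 5.

5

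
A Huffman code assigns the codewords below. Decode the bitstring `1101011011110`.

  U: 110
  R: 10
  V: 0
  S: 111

URUSR

Read left to right; each codeword is recognised as soon as it completes (prefix code):
  110→U | 10→R | 110→U | 111→S | 10→R
Decoded message: URUSR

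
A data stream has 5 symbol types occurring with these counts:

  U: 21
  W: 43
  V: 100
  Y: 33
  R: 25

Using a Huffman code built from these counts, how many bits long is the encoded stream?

Build the Huffman tree bottom-up:
U(21) + R(25) → 46
Y(33) + W(43) → 76
46 + 76 → 122
V(100) + 122 → 222
The encoded length is the sum of every internal node's weight: 46 + 76 + 122 + 222 = 466 bits.

466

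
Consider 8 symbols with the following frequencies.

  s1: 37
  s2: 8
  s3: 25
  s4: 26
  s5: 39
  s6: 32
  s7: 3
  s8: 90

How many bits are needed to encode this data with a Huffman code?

698

Merge the two smallest weights repeatedly:
combine s7(3), s2(8) → 11
combine 11, s3(25) → 36
combine s4(26), s6(32) → 58
combine 36, s1(37) → 73
combine s5(39), 58 → 97
combine 73, s8(90) → 163
combine 97, 163 → 260
The encoded length is the sum of every internal node's weight: 11 + 36 + 58 + 73 + 97 + 163 + 260 = 698 bits.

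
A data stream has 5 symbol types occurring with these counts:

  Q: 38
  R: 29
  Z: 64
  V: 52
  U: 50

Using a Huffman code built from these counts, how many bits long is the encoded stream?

Merge the two smallest weights repeatedly:
merge R(29) and Q(38): 67
merge U(50) and V(52): 102
merge Z(64) and 67: 131
merge 102 and 131: 233
Each symbol's bit-cost is frequency × depth; summing gives 533 bits (equivalently 67 + 102 + 131 + 233).

533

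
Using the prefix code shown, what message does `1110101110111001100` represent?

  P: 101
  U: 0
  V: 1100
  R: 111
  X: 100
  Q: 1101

Read left to right; each codeword is recognised as soon as it completes (prefix code):
  111→R | 0→U | 101→P | 1101→Q | 1100→V | 1100→V
Decoded message: RUPQVV

RUPQVV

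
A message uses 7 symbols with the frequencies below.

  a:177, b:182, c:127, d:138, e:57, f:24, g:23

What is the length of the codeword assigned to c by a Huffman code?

3

Huffman merges, smallest pair first:
combine g(23), f(24) → 47
combine 47, e(57) → 104
combine 104, c(127) → 231
combine d(138), a(177) → 315
combine b(182), 231 → 413
combine 315, 413 → 728
The subtree containing c is merged 3 times, so code length = 3.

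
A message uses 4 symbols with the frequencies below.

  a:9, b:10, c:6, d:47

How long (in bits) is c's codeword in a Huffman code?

Build the tree from the bottom:
merge c(6) and a(9): 15
merge b(10) and 15: 25
merge 25 and d(47): 72
c sits 3 levels below the root, so its codeword is 3 bits.

3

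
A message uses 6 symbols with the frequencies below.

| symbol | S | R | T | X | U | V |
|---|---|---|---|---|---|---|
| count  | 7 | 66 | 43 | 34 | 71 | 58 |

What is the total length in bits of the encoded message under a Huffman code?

683

Build the Huffman tree bottom-up:
S(7) + X(34) → 41
41 + T(43) → 84
V(58) + R(66) → 124
U(71) + 84 → 155
124 + 155 → 279
Each symbol's bit-cost is frequency × depth; summing gives 683 bits (equivalently 41 + 84 + 124 + 155 + 279).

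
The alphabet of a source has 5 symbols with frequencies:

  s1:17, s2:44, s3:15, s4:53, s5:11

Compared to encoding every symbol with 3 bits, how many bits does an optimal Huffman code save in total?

124

Fixed-length: 3 bits × 140 symbols = 420 bits.
Huffman merges:
merge s5(11) and s3(15): 26
merge s1(17) and 26: 43
merge 43 and s2(44): 87
merge s4(53) and 87: 140
Huffman total = 26 + 43 + 87 + 140 = 296 bits.
Saving = 420 − 296 = 124 bits.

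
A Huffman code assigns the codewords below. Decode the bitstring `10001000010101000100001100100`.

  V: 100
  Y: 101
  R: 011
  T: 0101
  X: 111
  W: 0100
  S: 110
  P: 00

Read left to right; each codeword is recognised as soon as it completes (prefix code):
  100→V | 0100→W | 00→P | 101→Y | 0100→W | 0100→W | 00→P | 110→S | 0100→W
Decoded message: VWPYWWPSW

VWPYWWPSW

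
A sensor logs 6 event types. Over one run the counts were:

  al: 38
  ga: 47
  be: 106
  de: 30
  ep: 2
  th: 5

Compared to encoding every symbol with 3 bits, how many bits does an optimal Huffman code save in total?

215

Fixed-length: 3 bits × 228 symbols = 684 bits.
Huffman merges:
ep(2) + th(5) → 7
7 + de(30) → 37
37 + al(38) → 75
ga(47) + 75 → 122
be(106) + 122 → 228
Huffman total = 7 + 37 + 75 + 122 + 228 = 469 bits.
Saving = 684 − 469 = 215 bits.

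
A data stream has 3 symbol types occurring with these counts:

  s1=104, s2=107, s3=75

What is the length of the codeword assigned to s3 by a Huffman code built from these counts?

2

Build the tree from the bottom:
merge s3(75) and s1(104): 179
merge s2(107) and 179: 286
s3 sits 2 levels below the root, so its codeword is 2 bits.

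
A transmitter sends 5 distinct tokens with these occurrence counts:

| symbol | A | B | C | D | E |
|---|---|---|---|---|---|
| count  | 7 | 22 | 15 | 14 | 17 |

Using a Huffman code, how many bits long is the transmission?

171

Merge the two smallest weights repeatedly:
A(7) + D(14) → 21
C(15) + E(17) → 32
21 + B(22) → 43
32 + 43 → 75
The encoded length is the sum of every internal node's weight: 21 + 32 + 43 + 75 = 171 bits.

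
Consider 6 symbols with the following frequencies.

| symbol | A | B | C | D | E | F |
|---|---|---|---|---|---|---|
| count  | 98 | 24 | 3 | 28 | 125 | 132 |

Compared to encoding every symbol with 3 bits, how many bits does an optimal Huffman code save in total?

Fixed-length: 3 bits × 410 symbols = 1230 bits.
Huffman merges:
combine C(3), B(24) → 27
combine 27, D(28) → 55
combine 55, A(98) → 153
combine E(125), F(132) → 257
combine 153, 257 → 410
Huffman total = 27 + 55 + 153 + 257 + 410 = 902 bits.
Saving = 1230 − 902 = 328 bits.

328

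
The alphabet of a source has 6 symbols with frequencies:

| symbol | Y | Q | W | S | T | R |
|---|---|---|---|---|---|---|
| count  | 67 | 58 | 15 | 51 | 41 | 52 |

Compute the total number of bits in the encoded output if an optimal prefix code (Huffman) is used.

727

Build the Huffman tree bottom-up:
W(15) + T(41) → 56
S(51) + R(52) → 103
56 + Q(58) → 114
Y(67) + 103 → 170
114 + 170 → 284
Each symbol's bit-cost is frequency × depth; summing gives 727 bits (equivalently 56 + 103 + 114 + 170 + 284).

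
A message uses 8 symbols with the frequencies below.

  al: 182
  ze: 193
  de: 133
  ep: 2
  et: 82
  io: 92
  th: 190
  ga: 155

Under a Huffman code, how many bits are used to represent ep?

5

Huffman merges, smallest pair first:
ep(2) + et(82) → 84
84 + io(92) → 176
de(133) + ga(155) → 288
176 + al(182) → 358
th(190) + ze(193) → 383
288 + 358 → 646
383 + 646 → 1029
The subtree containing ep is merged 5 times, so code length = 5.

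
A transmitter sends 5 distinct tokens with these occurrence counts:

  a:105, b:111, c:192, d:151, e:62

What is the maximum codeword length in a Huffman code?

Merge the two lowest-weight nodes at each step:
combine e(62), a(105) → 167
combine b(111), d(151) → 262
combine 167, c(192) → 359
combine 262, 359 → 621
Maximum depth reached is 3.

3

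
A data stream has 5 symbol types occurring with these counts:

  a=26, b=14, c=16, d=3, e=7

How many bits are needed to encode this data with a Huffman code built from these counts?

140

Merge the two smallest weights repeatedly:
combine d(3), e(7) → 10
combine 10, b(14) → 24
combine c(16), 24 → 40
combine a(26), 40 → 66
Each symbol's bit-cost is frequency × depth; summing gives 140 bits (equivalently 10 + 24 + 40 + 66).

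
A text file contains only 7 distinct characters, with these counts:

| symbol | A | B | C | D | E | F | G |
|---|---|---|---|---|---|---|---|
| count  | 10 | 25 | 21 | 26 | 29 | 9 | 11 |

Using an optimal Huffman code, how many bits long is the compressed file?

357

Merge the two smallest weights repeatedly:
merge F(9) and A(10): 19
merge G(11) and 19: 30
merge C(21) and B(25): 46
merge D(26) and E(29): 55
merge 30 and 46: 76
merge 55 and 76: 131
The encoded length is the sum of every internal node's weight: 19 + 30 + 46 + 55 + 76 + 131 = 357 bits.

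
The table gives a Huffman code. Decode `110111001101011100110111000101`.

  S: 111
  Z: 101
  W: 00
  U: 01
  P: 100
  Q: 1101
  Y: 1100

Read left to right; each codeword is recognised as soon as it completes (prefix code):
  1101→Q | 1100→Y | 1101→Q | 01→U | 1100→Y | 1101→Q | 1100→Y | 01→U | 01→U
Decoded message: QYQUYQYUU

QYQUYQYUU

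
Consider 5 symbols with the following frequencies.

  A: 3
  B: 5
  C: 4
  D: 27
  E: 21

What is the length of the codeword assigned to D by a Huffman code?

Repeatedly merge the two smallest:
merge A(3) and C(4): 7
merge B(5) and 7: 12
merge 12 and E(21): 33
merge D(27) and 33: 60
D is a child of the root — depth 1, so its codeword is a single bit.

1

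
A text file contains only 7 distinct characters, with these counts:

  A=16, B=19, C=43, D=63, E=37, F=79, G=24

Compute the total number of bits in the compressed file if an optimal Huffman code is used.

736

Merge the two smallest weights repeatedly:
combine A(16), B(19) → 35
combine G(24), 35 → 59
combine E(37), C(43) → 80
combine 59, D(63) → 122
combine F(79), 80 → 159
combine 122, 159 → 281
Total encoded bits = sum of merged weights = 35 + 59 + 80 + 122 + 159 + 281 = 736.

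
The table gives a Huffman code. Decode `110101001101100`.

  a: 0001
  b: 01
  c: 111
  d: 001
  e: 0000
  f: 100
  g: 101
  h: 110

hgdgf

Read left to right; each codeword is recognised as soon as it completes (prefix code):
  110→h | 101→g | 001→d | 101→g | 100→f
Decoded message: hgdgf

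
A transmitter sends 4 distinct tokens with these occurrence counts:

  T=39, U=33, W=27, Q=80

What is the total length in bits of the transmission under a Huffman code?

338

Build the Huffman tree bottom-up:
merge W(27) and U(33): 60
merge T(39) and 60: 99
merge Q(80) and 99: 179
The encoded length is the sum of every internal node's weight: 60 + 99 + 179 = 338 bits.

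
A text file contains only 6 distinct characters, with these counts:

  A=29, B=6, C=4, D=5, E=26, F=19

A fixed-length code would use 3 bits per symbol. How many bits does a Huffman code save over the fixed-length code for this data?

Fixed-length: 3 bits × 89 symbols = 267 bits.
Huffman merges:
combine C(4), D(5) → 9
combine B(6), 9 → 15
combine 15, F(19) → 34
combine E(26), A(29) → 55
combine 34, 55 → 89
Huffman total = 9 + 15 + 34 + 55 + 89 = 202 bits.
Saving = 267 − 202 = 65 bits.

65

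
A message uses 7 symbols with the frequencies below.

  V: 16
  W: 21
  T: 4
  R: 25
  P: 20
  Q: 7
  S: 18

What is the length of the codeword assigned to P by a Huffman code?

Build the tree from the bottom:
merge T(4) and Q(7): 11
merge 11 and V(16): 27
merge S(18) and P(20): 38
merge W(21) and R(25): 46
merge 27 and 38: 65
merge 46 and 65: 111
P sits 3 levels below the root, so its codeword is 3 bits.

3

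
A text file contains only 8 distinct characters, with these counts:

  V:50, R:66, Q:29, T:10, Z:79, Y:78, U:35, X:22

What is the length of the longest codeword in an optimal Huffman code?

Merge the two lowest-weight nodes at each step:
merge T(10) and X(22): 32
merge Q(29) and 32: 61
merge U(35) and V(50): 85
merge 61 and R(66): 127
merge Y(78) and Z(79): 157
merge 85 and 127: 212
merge 157 and 212: 369
Maximum depth reached is 5.

5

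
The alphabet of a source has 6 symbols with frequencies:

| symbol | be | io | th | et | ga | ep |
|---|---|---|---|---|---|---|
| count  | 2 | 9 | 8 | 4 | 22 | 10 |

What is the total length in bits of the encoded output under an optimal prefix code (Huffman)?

Merge the two smallest weights repeatedly:
be(2) + et(4) → 6
6 + th(8) → 14
io(9) + ep(10) → 19
14 + 19 → 33
ga(22) + 33 → 55
The encoded length is the sum of every internal node's weight: 6 + 14 + 19 + 33 + 55 = 127 bits.

127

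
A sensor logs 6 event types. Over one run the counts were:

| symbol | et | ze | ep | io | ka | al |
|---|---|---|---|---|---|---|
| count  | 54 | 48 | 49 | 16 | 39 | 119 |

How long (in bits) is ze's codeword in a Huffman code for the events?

3

Huffman merges, smallest pair first:
merge io(16) and ka(39): 55
merge ze(48) and ep(49): 97
merge et(54) and 55: 109
merge 97 and 109: 206
merge al(119) and 206: 325
The subtree containing ze is merged 3 times, so code length = 3.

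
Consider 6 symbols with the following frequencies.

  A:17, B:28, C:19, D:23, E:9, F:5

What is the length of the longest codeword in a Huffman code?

4

Merge the two lowest-weight nodes at each step:
merge F(5) and E(9): 14
merge 14 and A(17): 31
merge C(19) and D(23): 42
merge B(28) and 31: 59
merge 42 and 59: 101
Maximum depth reached is 4.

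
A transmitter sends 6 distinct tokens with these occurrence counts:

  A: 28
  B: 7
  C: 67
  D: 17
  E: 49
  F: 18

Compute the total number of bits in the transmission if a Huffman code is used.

438

Greedily combine the two least-frequent nodes:
B(7) + D(17) → 24
F(18) + 24 → 42
A(28) + 42 → 70
E(49) + C(67) → 116
70 + 116 → 186
Each symbol's bit-cost is frequency × depth; summing gives 438 bits (equivalently 24 + 42 + 70 + 116 + 186).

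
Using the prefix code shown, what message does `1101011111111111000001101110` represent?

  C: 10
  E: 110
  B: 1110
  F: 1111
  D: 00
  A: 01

ECFFBDDEB

Read left to right; each codeword is recognised as soon as it completes (prefix code):
  110→E | 10→C | 1111→F | 1111→F | 1110→B | 00→D | 00→D | 110→E | 1110→B
Decoded message: ECFFBDDEB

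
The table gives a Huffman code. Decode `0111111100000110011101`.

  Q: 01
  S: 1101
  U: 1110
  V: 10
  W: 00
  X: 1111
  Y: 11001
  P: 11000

Read left to right; each codeword is recognised as soon as it completes (prefix code):
  01→Q | 1111→X | 11000→P | 00→W | 11001→Y | 1101→S
Decoded message: QXPWYS

QXPWYS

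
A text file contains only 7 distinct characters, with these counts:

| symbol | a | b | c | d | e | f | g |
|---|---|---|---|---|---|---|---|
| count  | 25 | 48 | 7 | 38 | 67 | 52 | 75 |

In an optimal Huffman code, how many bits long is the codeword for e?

2

Build the tree from the bottom:
combine c(7), a(25) → 32
combine 32, d(38) → 70
combine b(48), f(52) → 100
combine e(67), 70 → 137
combine g(75), 100 → 175
combine 137, 175 → 312
The subtree containing e is merged 2 times, so code length = 2.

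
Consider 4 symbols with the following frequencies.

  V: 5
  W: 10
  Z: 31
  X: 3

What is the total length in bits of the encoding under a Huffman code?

75

Build the Huffman tree bottom-up:
combine X(3), V(5) → 8
combine 8, W(10) → 18
combine 18, Z(31) → 49
Each symbol's bit-cost is frequency × depth; summing gives 75 bits (equivalently 8 + 18 + 49).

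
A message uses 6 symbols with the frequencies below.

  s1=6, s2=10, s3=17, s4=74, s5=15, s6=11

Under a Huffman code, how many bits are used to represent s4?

Build the tree from the bottom:
merge s1(6) and s2(10): 16
merge s6(11) and s5(15): 26
merge 16 and s3(17): 33
merge 26 and 33: 59
merge 59 and s4(74): 133
s4 is a child of the root — depth 1, so its codeword is a single bit.

1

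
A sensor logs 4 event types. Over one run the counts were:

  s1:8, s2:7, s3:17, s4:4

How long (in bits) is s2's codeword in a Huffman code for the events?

Huffman merges, smallest pair first:
s4(4) + s2(7) → 11
s1(8) + 11 → 19
s3(17) + 19 → 36
s2's leaf is at depth 3, giving a 3-bit codeword.

3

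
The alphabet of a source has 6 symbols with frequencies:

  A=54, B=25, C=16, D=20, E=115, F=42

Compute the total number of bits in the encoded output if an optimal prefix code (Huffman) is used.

622

Greedily combine the two least-frequent nodes:
combine C(16), D(20) → 36
combine B(25), 36 → 61
combine F(42), A(54) → 96
combine 61, 96 → 157
combine E(115), 157 → 272
Total encoded bits = sum of merged weights = 36 + 61 + 96 + 157 + 272 = 622.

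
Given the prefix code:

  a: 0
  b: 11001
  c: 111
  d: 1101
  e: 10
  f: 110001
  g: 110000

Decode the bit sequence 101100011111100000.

efcga

Read left to right; each codeword is recognised as soon as it completes (prefix code):
  10→e | 110001→f | 111→c | 110000→g | 0→a
Decoded message: efcga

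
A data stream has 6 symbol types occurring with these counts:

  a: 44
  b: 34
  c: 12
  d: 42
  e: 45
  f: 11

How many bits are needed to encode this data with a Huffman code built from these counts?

456

Greedily combine the two least-frequent nodes:
combine f(11), c(12) → 23
combine 23, b(34) → 57
combine d(42), a(44) → 86
combine e(45), 57 → 102
combine 86, 102 → 188
Each symbol's bit-cost is frequency × depth; summing gives 456 bits (equivalently 23 + 57 + 86 + 102 + 188).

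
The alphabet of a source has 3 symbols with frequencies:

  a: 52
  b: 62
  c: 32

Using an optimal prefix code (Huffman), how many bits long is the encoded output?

Greedily combine the two least-frequent nodes:
merge c(32) and a(52): 84
merge b(62) and 84: 146
The encoded length is the sum of every internal node's weight: 84 + 146 = 230 bits.

230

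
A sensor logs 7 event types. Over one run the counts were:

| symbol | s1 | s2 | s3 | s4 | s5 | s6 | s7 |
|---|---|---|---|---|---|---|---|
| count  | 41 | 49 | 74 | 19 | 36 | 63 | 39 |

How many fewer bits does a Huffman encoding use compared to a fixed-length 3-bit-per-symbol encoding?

82

Fixed-length: 3 bits × 321 symbols = 963 bits.
Huffman merges:
combine s4(19), s5(36) → 55
combine s7(39), s1(41) → 80
combine s2(49), 55 → 104
combine s6(63), s3(74) → 137
combine 80, 104 → 184
combine 137, 184 → 321
Huffman total = 55 + 80 + 104 + 137 + 184 + 321 = 881 bits.
Saving = 963 − 881 = 82 bits.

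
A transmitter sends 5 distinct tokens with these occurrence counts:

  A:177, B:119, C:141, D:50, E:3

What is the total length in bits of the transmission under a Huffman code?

1028

Merge the two smallest weights repeatedly:
merge E(3) and D(50): 53
merge 53 and B(119): 172
merge C(141) and 172: 313
merge A(177) and 313: 490
The encoded length is the sum of every internal node's weight: 53 + 172 + 313 + 490 = 1028 bits.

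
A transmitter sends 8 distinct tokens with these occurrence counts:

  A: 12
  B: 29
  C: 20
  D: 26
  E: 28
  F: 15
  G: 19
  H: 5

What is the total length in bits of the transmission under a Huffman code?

Greedily combine the two least-frequent nodes:
merge H(5) and A(12): 17
merge F(15) and 17: 32
merge G(19) and C(20): 39
merge D(26) and E(28): 54
merge B(29) and 32: 61
merge 39 and 54: 93
merge 61 and 93: 154
Each symbol's bit-cost is frequency × depth; summing gives 450 bits (equivalently 17 + 32 + 39 + 54 + 61 + 93 + 154).

450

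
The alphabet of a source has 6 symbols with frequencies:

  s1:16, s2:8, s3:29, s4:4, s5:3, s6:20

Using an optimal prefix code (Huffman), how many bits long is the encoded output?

Merge the two smallest weights repeatedly:
s5(3) + s4(4) → 7
7 + s2(8) → 15
15 + s1(16) → 31
s6(20) + s3(29) → 49
31 + 49 → 80
The encoded length is the sum of every internal node's weight: 7 + 15 + 31 + 49 + 80 = 182 bits.

182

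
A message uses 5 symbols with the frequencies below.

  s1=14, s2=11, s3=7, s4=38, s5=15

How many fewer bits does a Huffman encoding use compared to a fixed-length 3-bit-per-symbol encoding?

76

Fixed-length: 3 bits × 85 symbols = 255 bits.
Huffman merges:
merge s3(7) and s2(11): 18
merge s1(14) and s5(15): 29
merge 18 and 29: 47
merge s4(38) and 47: 85
Huffman total = 18 + 29 + 47 + 85 = 179 bits.
Saving = 255 − 179 = 76 bits.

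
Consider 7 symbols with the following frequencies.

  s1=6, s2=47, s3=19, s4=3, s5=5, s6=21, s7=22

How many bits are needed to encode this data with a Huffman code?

297

Merge the two smallest weights repeatedly:
s4(3) + s5(5) → 8
s1(6) + 8 → 14
14 + s3(19) → 33
s6(21) + s7(22) → 43
33 + 43 → 76
s2(47) + 76 → 123
The encoded length is the sum of every internal node's weight: 8 + 14 + 33 + 43 + 76 + 123 = 297 bits.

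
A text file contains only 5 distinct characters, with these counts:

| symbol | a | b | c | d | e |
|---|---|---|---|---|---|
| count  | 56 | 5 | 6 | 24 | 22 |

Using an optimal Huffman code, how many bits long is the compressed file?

Merge the two smallest weights repeatedly:
combine b(5), c(6) → 11
combine 11, e(22) → 33
combine d(24), 33 → 57
combine a(56), 57 → 113
The encoded length is the sum of every internal node's weight: 11 + 33 + 57 + 113 = 214 bits.

214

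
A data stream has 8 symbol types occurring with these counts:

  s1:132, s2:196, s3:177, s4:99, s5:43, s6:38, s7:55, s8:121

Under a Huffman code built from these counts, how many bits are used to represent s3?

Repeatedly merge the two smallest:
combine s6(38), s5(43) → 81
combine s7(55), 81 → 136
combine s4(99), s8(121) → 220
combine s1(132), 136 → 268
combine s3(177), s2(196) → 373
combine 220, 268 → 488
combine 373, 488 → 861
s3 sits 2 levels below the root, so its codeword is 2 bits.

2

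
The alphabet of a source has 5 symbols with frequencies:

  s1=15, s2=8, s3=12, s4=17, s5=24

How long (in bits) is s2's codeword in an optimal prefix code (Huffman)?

3

Build the tree from the bottom:
s2(8) + s3(12) → 20
s1(15) + s4(17) → 32
20 + s5(24) → 44
32 + 44 → 76
s2 sits 3 levels below the root, so its codeword is 3 bits.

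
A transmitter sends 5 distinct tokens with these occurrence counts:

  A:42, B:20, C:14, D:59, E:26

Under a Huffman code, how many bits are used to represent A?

2

Repeatedly merge the two smallest:
merge C(14) and B(20): 34
merge E(26) and 34: 60
merge A(42) and D(59): 101
merge 60 and 101: 161
A's leaf is at depth 2, giving a 2-bit codeword.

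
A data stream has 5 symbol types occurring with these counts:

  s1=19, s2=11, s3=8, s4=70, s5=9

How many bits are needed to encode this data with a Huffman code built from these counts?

Greedily combine the two least-frequent nodes:
combine s3(8), s5(9) → 17
combine s2(11), 17 → 28
combine s1(19), 28 → 47
combine 47, s4(70) → 117
Total encoded bits = sum of merged weights = 17 + 28 + 47 + 117 = 209.

209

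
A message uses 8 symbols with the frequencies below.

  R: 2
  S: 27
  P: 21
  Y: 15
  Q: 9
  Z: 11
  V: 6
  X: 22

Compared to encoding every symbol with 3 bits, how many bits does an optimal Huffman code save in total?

24

Fixed-length: 3 bits × 113 symbols = 339 bits.
Huffman merges:
R(2) + V(6) → 8
8 + Q(9) → 17
Z(11) + Y(15) → 26
17 + P(21) → 38
X(22) + 26 → 48
S(27) + 38 → 65
48 + 65 → 113
Huffman total = 8 + 17 + 26 + 38 + 48 + 65 + 113 = 315 bits.
Saving = 339 − 315 = 24 bits.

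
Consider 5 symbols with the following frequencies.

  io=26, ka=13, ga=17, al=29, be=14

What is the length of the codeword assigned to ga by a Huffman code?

2

Huffman merges, smallest pair first:
merge ka(13) and be(14): 27
merge ga(17) and io(26): 43
merge 27 and al(29): 56
merge 43 and 56: 99
ga's leaf is at depth 2, giving a 2-bit codeword.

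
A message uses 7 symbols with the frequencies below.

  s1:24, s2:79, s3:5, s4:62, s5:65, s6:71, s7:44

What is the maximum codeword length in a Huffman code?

Merge the two lowest-weight nodes at each step:
merge s3(5) and s1(24): 29
merge 29 and s7(44): 73
merge s4(62) and s5(65): 127
merge s6(71) and 73: 144
merge s2(79) and 127: 206
merge 144 and 206: 350
The first pair merged (s3, s1) ends up deepest, at depth 4.

4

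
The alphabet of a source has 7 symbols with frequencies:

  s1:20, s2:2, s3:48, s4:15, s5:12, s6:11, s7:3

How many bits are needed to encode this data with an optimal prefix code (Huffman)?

258

Merge the two smallest weights repeatedly:
s2(2) + s7(3) → 5
5 + s6(11) → 16
s5(12) + s4(15) → 27
16 + s1(20) → 36
27 + 36 → 63
s3(48) + 63 → 111
The encoded length is the sum of every internal node's weight: 5 + 16 + 27 + 36 + 63 + 111 = 258 bits.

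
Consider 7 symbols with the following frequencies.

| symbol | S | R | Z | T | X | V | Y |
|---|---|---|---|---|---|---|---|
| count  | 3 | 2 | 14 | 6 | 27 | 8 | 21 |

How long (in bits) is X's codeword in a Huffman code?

2

Huffman merges, smallest pair first:
merge R(2) and S(3): 5
merge 5 and T(6): 11
merge V(8) and 11: 19
merge Z(14) and 19: 33
merge Y(21) and X(27): 48
merge 33 and 48: 81
X sits 2 levels below the root, so its codeword is 2 bits.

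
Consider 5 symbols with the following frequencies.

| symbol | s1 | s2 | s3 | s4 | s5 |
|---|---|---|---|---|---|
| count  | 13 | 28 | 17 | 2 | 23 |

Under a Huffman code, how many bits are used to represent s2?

Huffman merges, smallest pair first:
s4(2) + s1(13) → 15
15 + s3(17) → 32
s5(23) + s2(28) → 51
32 + 51 → 83
s2's leaf is at depth 2, giving a 2-bit codeword.

2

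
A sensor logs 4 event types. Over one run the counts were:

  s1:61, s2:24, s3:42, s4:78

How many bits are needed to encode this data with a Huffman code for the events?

Merge the two smallest weights repeatedly:
merge s2(24) and s3(42): 66
merge s1(61) and 66: 127
merge s4(78) and 127: 205
Total encoded bits = sum of merged weights = 66 + 127 + 205 = 398.

398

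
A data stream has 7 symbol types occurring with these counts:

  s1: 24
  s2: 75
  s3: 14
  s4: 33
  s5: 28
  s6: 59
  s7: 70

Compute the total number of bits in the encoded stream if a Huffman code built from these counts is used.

802

Merge the two smallest weights repeatedly:
merge s3(14) and s1(24): 38
merge s5(28) and s4(33): 61
merge 38 and s6(59): 97
merge 61 and s7(70): 131
merge s2(75) and 97: 172
merge 131 and 172: 303
Each symbol's bit-cost is frequency × depth; summing gives 802 bits (equivalently 38 + 61 + 97 + 131 + 172 + 303).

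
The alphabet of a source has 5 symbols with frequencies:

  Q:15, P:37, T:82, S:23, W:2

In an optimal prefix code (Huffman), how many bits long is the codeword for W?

Build the tree from the bottom:
merge W(2) and Q(15): 17
merge 17 and S(23): 40
merge P(37) and 40: 77
merge 77 and T(82): 159
W sits 4 levels below the root, so its codeword is 4 bits.

4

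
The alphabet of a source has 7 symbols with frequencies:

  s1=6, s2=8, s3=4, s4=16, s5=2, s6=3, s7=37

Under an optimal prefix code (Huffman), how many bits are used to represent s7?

1

Repeatedly merge the two smallest:
s5(2) + s6(3) → 5
s3(4) + 5 → 9
s1(6) + s2(8) → 14
9 + 14 → 23
s4(16) + 23 → 39
s7(37) + 39 → 76
s7 sits one level below the root: a 1-bit codeword.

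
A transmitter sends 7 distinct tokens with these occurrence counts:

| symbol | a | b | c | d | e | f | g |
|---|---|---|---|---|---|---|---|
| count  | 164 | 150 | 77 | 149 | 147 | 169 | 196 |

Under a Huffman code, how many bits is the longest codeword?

Merge the two lowest-weight nodes at each step:
combine c(77), e(147) → 224
combine d(149), b(150) → 299
combine a(164), f(169) → 333
combine g(196), 224 → 420
combine 299, 333 → 632
combine 420, 632 → 1052
Maximum depth reached is 3.

3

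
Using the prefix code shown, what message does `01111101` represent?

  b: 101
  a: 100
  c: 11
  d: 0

dccb

Read left to right; each codeword is recognised as soon as it completes (prefix code):
  0→d | 11→c | 11→c | 101→b
Decoded message: dccb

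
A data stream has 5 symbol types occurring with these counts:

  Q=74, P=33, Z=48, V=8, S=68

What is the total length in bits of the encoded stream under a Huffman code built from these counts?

Greedily combine the two least-frequent nodes:
merge V(8) and P(33): 41
merge 41 and Z(48): 89
merge S(68) and Q(74): 142
merge 89 and 142: 231
Each symbol's bit-cost is frequency × depth; summing gives 503 bits (equivalently 41 + 89 + 142 + 231).

503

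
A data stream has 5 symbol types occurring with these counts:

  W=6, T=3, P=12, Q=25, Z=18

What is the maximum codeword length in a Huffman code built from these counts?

Merge the two lowest-weight nodes at each step:
combine T(3), W(6) → 9
combine 9, P(12) → 21
combine Z(18), 21 → 39
combine Q(25), 39 → 64
The rarest symbols sit at the bottom; the longest codeword is 4 bits.

4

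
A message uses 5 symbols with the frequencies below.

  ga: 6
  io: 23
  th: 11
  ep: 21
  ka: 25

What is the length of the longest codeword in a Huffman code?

3

Merge the two lowest-weight nodes at each step:
merge ga(6) and th(11): 17
merge 17 and ep(21): 38
merge io(23) and ka(25): 48
merge 38 and 48: 86
The first pair merged (ga, th) ends up deepest, at depth 3.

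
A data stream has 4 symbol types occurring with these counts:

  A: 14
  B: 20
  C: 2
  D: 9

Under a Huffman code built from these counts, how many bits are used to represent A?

2

Repeatedly merge the two smallest:
merge C(2) and D(9): 11
merge 11 and A(14): 25
merge B(20) and 25: 45
A sits 2 levels below the root, so its codeword is 2 bits.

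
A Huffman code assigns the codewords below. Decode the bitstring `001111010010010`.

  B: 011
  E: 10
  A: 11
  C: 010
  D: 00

Read left to right; each codeword is recognised as soon as it completes (prefix code):
  00→D | 11→A | 11→A | 010→C | 010→C | 010→C
Decoded message: DAACCC

DAACCC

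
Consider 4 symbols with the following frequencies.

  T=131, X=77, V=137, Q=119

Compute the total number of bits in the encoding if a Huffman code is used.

Greedily combine the two least-frequent nodes:
merge X(77) and Q(119): 196
merge T(131) and V(137): 268
merge 196 and 268: 464
Total encoded bits = sum of merged weights = 196 + 268 + 464 = 928.

928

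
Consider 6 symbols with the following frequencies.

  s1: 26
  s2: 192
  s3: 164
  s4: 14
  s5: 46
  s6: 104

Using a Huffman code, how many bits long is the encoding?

Build the Huffman tree bottom-up:
combine s4(14), s1(26) → 40
combine 40, s5(46) → 86
combine 86, s6(104) → 190
combine s3(164), 190 → 354
combine s2(192), 354 → 546
The encoded length is the sum of every internal node's weight: 40 + 86 + 190 + 354 + 546 = 1216 bits.

1216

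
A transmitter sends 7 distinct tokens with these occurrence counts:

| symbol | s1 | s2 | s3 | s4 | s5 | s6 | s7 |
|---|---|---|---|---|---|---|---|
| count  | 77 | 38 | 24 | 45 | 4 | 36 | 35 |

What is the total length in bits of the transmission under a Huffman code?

683

Build the Huffman tree bottom-up:
s5(4) + s3(24) → 28
28 + s7(35) → 63
s6(36) + s2(38) → 74
s4(45) + 63 → 108
74 + s1(77) → 151
108 + 151 → 259
Each symbol's bit-cost is frequency × depth; summing gives 683 bits (equivalently 28 + 63 + 74 + 108 + 151 + 259).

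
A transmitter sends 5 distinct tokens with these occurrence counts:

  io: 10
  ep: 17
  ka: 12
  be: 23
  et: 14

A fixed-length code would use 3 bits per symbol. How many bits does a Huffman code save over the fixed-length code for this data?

54

Fixed-length: 3 bits × 76 symbols = 228 bits.
Huffman merges:
combine io(10), ka(12) → 22
combine et(14), ep(17) → 31
combine 22, be(23) → 45
combine 31, 45 → 76
Huffman total = 22 + 31 + 45 + 76 = 174 bits.
Saving = 228 − 174 = 54 bits.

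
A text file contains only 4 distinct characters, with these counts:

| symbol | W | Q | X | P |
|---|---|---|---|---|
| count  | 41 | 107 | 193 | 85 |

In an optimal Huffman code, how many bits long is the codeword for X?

Huffman merges, smallest pair first:
W(41) + P(85) → 126
Q(107) + 126 → 233
X(193) + 233 → 426
X is a child of the root — depth 1, so its codeword is a single bit.

1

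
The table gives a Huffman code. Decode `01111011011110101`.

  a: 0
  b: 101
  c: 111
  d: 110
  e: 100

Read left to right; each codeword is recognised as soon as it completes (prefix code):
  0→a | 111→c | 101→b | 101→b | 111→c | 0→a | 101→b
Decoded message: acbbcab

acbbcab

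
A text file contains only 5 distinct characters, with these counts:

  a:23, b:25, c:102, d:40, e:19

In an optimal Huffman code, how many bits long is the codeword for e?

Huffman merges, smallest pair first:
combine e(19), a(23) → 42
combine b(25), d(40) → 65
combine 42, 65 → 107
combine c(102), 107 → 209
The subtree containing e is merged 3 times, so code length = 3.

3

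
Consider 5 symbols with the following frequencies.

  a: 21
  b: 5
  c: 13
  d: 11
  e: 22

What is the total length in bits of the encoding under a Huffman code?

Build the Huffman tree bottom-up:
combine b(5), d(11) → 16
combine c(13), 16 → 29
combine a(21), e(22) → 43
combine 29, 43 → 72
Each symbol's bit-cost is frequency × depth; summing gives 160 bits (equivalently 16 + 29 + 43 + 72).

160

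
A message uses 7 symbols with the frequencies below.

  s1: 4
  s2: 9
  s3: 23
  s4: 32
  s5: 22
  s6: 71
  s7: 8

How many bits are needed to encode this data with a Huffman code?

Build the Huffman tree bottom-up:
s1(4) + s7(8) → 12
s2(9) + 12 → 21
21 + s5(22) → 43
s3(23) + s4(32) → 55
43 + 55 → 98
s6(71) + 98 → 169
Each symbol's bit-cost is frequency × depth; summing gives 398 bits (equivalently 12 + 21 + 43 + 55 + 98 + 169).

398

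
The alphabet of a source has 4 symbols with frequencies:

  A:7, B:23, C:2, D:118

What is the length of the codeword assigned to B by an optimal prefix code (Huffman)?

Huffman merges, smallest pair first:
merge C(2) and A(7): 9
merge 9 and B(23): 32
merge 32 and D(118): 150
The subtree containing B is merged 2 times, so code length = 2.

2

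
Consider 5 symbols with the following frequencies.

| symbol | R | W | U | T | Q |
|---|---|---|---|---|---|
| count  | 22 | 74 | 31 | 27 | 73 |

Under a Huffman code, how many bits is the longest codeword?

Merge the two lowest-weight nodes at each step:
R(22) + T(27) → 49
U(31) + 49 → 80
Q(73) + W(74) → 147
80 + 147 → 227
Maximum depth reached is 3.

3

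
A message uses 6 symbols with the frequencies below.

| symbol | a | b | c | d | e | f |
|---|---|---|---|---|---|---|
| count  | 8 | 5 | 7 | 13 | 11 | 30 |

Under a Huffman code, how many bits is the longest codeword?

4

Merge the two lowest-weight nodes at each step:
combine b(5), c(7) → 12
combine a(8), e(11) → 19
combine 12, d(13) → 25
combine 19, 25 → 44
combine f(30), 44 → 74
The rarest symbols sit at the bottom; the longest codeword is 4 bits.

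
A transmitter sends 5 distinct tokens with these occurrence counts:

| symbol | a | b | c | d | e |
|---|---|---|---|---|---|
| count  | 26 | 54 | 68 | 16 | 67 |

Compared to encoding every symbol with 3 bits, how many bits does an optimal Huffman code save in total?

Fixed-length: 3 bits × 231 symbols = 693 bits.
Huffman merges:
merge d(16) and a(26): 42
merge 42 and b(54): 96
merge e(67) and c(68): 135
merge 96 and 135: 231
Huffman total = 42 + 96 + 135 + 231 = 504 bits.
Saving = 693 − 504 = 189 bits.

189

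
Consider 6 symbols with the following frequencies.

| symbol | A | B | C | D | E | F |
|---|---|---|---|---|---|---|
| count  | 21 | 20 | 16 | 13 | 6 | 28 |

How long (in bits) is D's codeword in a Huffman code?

Build the tree from the bottom:
E(6) + D(13) → 19
C(16) + 19 → 35
B(20) + A(21) → 41
F(28) + 35 → 63
41 + 63 → 104
D's leaf is at depth 4, giving a 4-bit codeword.

4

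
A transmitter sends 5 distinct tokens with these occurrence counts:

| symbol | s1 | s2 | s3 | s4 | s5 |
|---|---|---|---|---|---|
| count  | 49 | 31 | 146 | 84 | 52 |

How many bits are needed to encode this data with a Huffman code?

Merge the two smallest weights repeatedly:
merge s2(31) and s1(49): 80
merge s5(52) and 80: 132
merge s4(84) and 132: 216
merge s3(146) and 216: 362
Total encoded bits = sum of merged weights = 80 + 132 + 216 + 362 = 790.

790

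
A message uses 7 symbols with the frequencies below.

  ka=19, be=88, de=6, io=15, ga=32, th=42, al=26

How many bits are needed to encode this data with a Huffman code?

Build the Huffman tree bottom-up:
merge de(6) and io(15): 21
merge ka(19) and 21: 40
merge al(26) and ga(32): 58
merge 40 and th(42): 82
merge 58 and 82: 140
merge be(88) and 140: 228
Each symbol's bit-cost is frequency × depth; summing gives 569 bits (equivalently 21 + 40 + 58 + 82 + 140 + 228).

569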